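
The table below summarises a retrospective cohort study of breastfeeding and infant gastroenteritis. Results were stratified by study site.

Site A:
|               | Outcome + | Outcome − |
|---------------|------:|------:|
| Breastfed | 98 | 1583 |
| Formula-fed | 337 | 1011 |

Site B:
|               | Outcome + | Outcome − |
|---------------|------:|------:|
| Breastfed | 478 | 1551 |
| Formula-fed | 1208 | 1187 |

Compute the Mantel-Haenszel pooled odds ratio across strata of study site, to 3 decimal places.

OR_MH = Σ(aᵢdᵢ/nᵢ) / Σ(bᵢcᵢ/nᵢ), where nᵢ is the stratum total.
Stratum 1 (Site A): n = 3029; a·d/n = 98·1011/3029 = 32.7098; b·c/n = 1583·337/3029 = 176.1212
Stratum 2 (Site B): n = 4424; a·d/n = 478·1187/4424 = 128.2518; b·c/n = 1551·1208/4424 = 423.5099
OR_MH = (32.7098 + 128.2518) / (176.1212 + 423.5099) = 160.9616 / 599.6311 = 0.26843

0.268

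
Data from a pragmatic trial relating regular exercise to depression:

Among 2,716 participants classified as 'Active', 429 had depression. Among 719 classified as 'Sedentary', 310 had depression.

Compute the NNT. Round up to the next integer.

4

Risk in treated group = 429/2716 = 0.15795; risk in control = 310/719 = 0.43115.
Absolute risk reduction = 0.43115 − 0.15795 = 0.27320
NNT = 1 / ARR = 1 / 0.27320 = 3.660 → round up → 4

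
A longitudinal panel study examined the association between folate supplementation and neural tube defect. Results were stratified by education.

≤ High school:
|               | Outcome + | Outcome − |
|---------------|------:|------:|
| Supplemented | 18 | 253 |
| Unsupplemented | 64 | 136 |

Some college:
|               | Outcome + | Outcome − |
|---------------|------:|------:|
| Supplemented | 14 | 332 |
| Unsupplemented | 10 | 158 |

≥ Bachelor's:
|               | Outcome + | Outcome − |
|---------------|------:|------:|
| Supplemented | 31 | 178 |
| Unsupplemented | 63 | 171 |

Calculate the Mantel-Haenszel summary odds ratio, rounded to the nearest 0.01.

0.32

OR_MH = Σ(aᵢdᵢ/nᵢ) / Σ(bᵢcᵢ/nᵢ), where nᵢ is the stratum total.
Stratum 1 (≤ High school): n = 471; a·d/n = 18·136/471 = 5.1975; b·c/n = 253·64/471 = 34.3779
Stratum 2 (Some college): n = 514; a·d/n = 14·158/514 = 4.3035; b·c/n = 332·10/514 = 6.4591
Stratum 3 (≥ Bachelor's): n = 443; a·d/n = 31·171/443 = 11.9661; b·c/n = 178·63/443 = 25.3138
OR_MH = (5.1975 + 4.3035 + 11.9661) / (34.3779 + 6.4591 + 25.3138) = 21.4671 / 66.1508 = 0.32452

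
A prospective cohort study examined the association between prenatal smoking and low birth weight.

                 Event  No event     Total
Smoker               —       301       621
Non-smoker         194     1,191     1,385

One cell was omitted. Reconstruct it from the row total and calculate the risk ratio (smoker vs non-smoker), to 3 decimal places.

The missing cell is in the exposed row: 621 − 301 = 320.
So a = 320, b = 301, c = 194, d = 1191.
RR = [a/(a+b)] / [c/(c+d)] = (320/621) / (194/1385) = 0.51530/0.14007 = 3.67880

3.679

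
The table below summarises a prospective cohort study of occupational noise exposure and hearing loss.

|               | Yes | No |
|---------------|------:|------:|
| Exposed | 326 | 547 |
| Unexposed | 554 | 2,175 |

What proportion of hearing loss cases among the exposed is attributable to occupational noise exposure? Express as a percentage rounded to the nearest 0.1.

Cells: a = 326, b = 547, c = 554, d = 2175.
Risk in exposed = 326/873 = 0.37342; risk in unexposed = 554/2729 = 0.20300.
RR = 0.37342/0.20300 = 1.83949
AR% = (RR − 1)/RR × 100 = (1.83949 − 1)/1.83949 × 100 = 45.6371%

45.6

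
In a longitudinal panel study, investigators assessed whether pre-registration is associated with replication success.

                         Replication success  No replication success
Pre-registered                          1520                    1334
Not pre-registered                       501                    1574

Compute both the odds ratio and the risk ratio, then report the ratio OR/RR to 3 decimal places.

1.623

Cells: a = 1520, b = 1334, c = 501, d = 1574.
OR = (1520·1574)/(1334·501) = 2392480/668334 = 3.57977
Risk in exposed = 1520/2854 = 0.53259; risk in unexposed = 501/2075 = 0.24145; RR = 2.20582
OR/RR = 3.57977 / 2.20582 = 1.62287
The outcome is not rare, so the OR lies further from 1 than the RR.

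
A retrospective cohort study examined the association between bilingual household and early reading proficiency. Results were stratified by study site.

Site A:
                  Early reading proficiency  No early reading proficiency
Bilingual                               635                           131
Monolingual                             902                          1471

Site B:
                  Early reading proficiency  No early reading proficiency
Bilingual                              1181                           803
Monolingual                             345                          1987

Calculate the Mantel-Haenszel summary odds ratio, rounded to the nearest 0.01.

8.26

OR_MH = Σ(aᵢdᵢ/nᵢ) / Σ(bᵢcᵢ/nᵢ), where nᵢ is the stratum total.
Stratum 1 (Site A): n = 3139; a·d/n = 635·1471/3139 = 297.5741; b·c/n = 131·902/3139 = 37.6432
Stratum 2 (Site B): n = 4316; a·d/n = 1181·1987/4316 = 543.7088; b·c/n = 803·345/4316 = 64.1879
OR_MH = (297.5741 + 543.7088) / (37.6432 + 64.1879) = 841.2828 / 101.8311 = 8.26155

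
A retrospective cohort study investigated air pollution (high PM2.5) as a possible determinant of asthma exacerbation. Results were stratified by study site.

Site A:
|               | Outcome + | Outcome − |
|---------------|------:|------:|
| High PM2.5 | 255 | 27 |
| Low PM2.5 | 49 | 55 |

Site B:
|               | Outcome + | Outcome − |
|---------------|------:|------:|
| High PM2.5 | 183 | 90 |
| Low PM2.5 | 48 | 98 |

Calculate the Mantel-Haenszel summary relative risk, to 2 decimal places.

RR_MH = Σ(aᵢ·n₀ᵢ/nᵢ) / Σ(cᵢ·n₁ᵢ/nᵢ), with n₁ᵢ = aᵢ+bᵢ (exposed), n₀ᵢ = cᵢ+dᵢ (unexposed), nᵢ = n₁ᵢ+n₀ᵢ.
Stratum 1 (Site A): n₁ = 282, n₀ = 104, n = 386; a·n₀/n = 255·104/386 = 68.7047; c·n₁/n = 49·282/386 = 35.7979
Stratum 2 (Site B): n₁ = 273, n₀ = 146, n = 419; a·n₀/n = 183·146/419 = 63.7661; c·n₁/n = 48·273/419 = 31.2745
RR_MH = (68.7047 + 63.7661) / (35.7979 + 31.2745) = 132.4708 / 67.0724 = 1.97504

1.98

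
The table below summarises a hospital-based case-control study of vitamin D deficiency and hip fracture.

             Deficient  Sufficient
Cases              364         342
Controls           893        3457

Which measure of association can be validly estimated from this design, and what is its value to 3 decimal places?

Reading the table with exposure as columns: a = 364 (Deficient, case), b = 893 (Deficient, non-case), c = 342 (Sufficient, case), d = 3457.
This is a hospital-based case-control study: participants were sampled on outcome status, so risks in the source population cannot be estimated directly — relative risk is not valid here. The odds ratio is the appropriate measure.
OR = (a·d)/(b·c) = (364 × 3457) / (893 × 342) = 1258348 / 305406 = 4.12025

4.120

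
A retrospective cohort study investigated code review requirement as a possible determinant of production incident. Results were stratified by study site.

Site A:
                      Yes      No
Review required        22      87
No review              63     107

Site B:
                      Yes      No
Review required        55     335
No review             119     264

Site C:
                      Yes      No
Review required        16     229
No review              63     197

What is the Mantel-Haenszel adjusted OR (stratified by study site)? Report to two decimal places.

OR_MH = Σ(aᵢdᵢ/nᵢ) / Σ(bᵢcᵢ/nᵢ), where nᵢ is the stratum total.
Stratum 1 (Site A): n = 279; a·d/n = 22·107/279 = 8.4373; b·c/n = 87·63/279 = 19.6452
Stratum 2 (Site B): n = 773; a·d/n = 55·264/773 = 18.7840; b·c/n = 335·119/773 = 51.5718
Stratum 3 (Site C): n = 505; a·d/n = 16·197/505 = 6.2416; b·c/n = 229·63/505 = 28.5683
OR_MH = (8.4373 + 18.7840 + 6.2416) / (19.6452 + 51.5718 + 28.5683) = 33.4628 / 99.7853 = 0.33535

0.34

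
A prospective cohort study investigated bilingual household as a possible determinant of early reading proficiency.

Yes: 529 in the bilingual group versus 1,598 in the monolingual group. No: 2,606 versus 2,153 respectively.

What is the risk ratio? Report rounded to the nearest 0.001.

From the description: a = 529, b = 2606, c = 1598, d = 2153.
Risk in exposed = 529/3135 = 0.16874; risk in unexposed = 1598/3751 = 0.42602.
RR = 0.16874 / 0.42602 = 0.39609
The risk is 60% lower among the exposed than among the unexposed.

0.396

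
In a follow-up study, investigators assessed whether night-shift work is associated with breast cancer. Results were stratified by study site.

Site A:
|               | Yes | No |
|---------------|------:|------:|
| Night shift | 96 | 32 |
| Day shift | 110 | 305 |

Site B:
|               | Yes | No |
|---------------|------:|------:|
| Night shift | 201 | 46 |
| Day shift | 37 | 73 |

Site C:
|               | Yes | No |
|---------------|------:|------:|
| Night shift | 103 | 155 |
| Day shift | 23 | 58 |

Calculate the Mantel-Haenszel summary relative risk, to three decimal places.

2.316

RR_MH = Σ(aᵢ·n₀ᵢ/nᵢ) / Σ(cᵢ·n₁ᵢ/nᵢ), with n₁ᵢ = aᵢ+bᵢ (exposed), n₀ᵢ = cᵢ+dᵢ (unexposed), nᵢ = n₁ᵢ+n₀ᵢ.
Stratum 1 (Site A): n₁ = 128, n₀ = 415, n = 543; a·n₀/n = 96·415/543 = 73.3702; c·n₁/n = 110·128/543 = 25.9300
Stratum 2 (Site B): n₁ = 247, n₀ = 110, n = 357; a·n₀/n = 201·110/357 = 61.9328; c·n₁/n = 37·247/357 = 25.5994
Stratum 3 (Site C): n₁ = 258, n₀ = 81, n = 339; a·n₀/n = 103·81/339 = 24.6106; c·n₁/n = 23·258/339 = 17.5044
RR_MH = (73.3702 + 61.9328 + 24.6106) / (25.9300 + 25.5994 + 17.5044) = 159.9136 / 69.0339 = 2.31645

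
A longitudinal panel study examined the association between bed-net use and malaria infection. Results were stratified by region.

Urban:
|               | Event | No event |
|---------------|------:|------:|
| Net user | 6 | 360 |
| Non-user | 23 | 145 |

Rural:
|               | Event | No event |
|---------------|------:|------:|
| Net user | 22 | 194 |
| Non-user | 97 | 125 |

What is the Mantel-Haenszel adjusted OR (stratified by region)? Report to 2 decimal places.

OR_MH = Σ(aᵢdᵢ/nᵢ) / Σ(bᵢcᵢ/nᵢ), where nᵢ is the stratum total.
Stratum 1 (Urban): n = 534; a·d/n = 6·145/534 = 1.6292; b·c/n = 360·23/534 = 15.5056
Stratum 2 (Rural): n = 438; a·d/n = 22·125/438 = 6.2785; b·c/n = 194·97/438 = 42.9635
OR_MH = (1.6292 + 6.2785) / (15.5056 + 42.9635) = 7.9078 / 58.4691 = 0.13525

0.14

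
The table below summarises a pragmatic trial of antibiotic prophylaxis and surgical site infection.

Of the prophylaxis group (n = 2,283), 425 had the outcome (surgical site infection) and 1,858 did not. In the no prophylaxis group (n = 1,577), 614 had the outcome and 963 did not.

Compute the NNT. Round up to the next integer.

Risk in treated group = 425/2283 = 0.18616; risk in control = 614/1577 = 0.38935.
Absolute risk reduction = 0.38935 − 0.18616 = 0.20319
NNT = 1 / ARR = 1 / 0.20319 = 4.922 → round up → 5

5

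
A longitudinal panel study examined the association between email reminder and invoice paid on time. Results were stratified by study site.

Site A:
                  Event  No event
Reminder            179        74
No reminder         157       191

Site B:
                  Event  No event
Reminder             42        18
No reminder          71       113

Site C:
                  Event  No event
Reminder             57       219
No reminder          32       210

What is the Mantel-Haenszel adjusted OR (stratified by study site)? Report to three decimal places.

OR_MH = Σ(aᵢdᵢ/nᵢ) / Σ(bᵢcᵢ/nᵢ), where nᵢ is the stratum total.
Stratum 1 (Site A): n = 601; a·d/n = 179·191/601 = 56.8869; b·c/n = 74·157/601 = 19.3311
Stratum 2 (Site B): n = 244; a·d/n = 42·113/244 = 19.4508; b·c/n = 18·71/244 = 5.2377
Stratum 3 (Site C): n = 518; a·d/n = 57·210/518 = 23.1081; b·c/n = 219·32/518 = 13.5290
OR_MH = (56.8869 + 19.4508 + 23.1081) / (19.3311 + 5.2377 + 13.5290) = 99.4458 / 38.0978 = 2.61028

2.610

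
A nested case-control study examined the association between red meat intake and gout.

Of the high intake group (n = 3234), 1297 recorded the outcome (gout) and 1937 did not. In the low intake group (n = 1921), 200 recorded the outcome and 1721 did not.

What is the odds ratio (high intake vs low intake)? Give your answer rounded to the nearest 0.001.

From the description: a = 1297, b = 1937, c = 200, d = 1721.
OR = (a·d)/(b·c) = (1297 × 1721) / (1937 × 200) = 2232137 / 387400 = 5.76184
The odds of gout are about 5.76 times as high in the high intake group.

5.762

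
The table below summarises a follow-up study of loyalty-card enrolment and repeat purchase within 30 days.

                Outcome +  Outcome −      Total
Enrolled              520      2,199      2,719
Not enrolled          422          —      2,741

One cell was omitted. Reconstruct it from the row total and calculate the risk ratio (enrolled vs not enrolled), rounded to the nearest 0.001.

1.242

The missing cell is in the unexposed row: 2741 − 422 = 2319.
So a = 520, b = 2199, c = 422, d = 2319.
RR = [a/(a+b)] / [c/(c+d)] = (520/2719) / (422/2741) = 0.19125/0.15396 = 1.24220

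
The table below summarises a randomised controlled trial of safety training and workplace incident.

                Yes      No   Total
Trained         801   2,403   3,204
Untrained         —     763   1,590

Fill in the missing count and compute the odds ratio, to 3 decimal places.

The missing cell is in the unexposed row: 1590 − 763 = 827.
So a = 801, b = 2403, c = 827, d = 763.
OR = (a·d)/(b·c) = (801 × 763) / (2403 × 827) = 611163 / 1987281 = 0.30754

0.308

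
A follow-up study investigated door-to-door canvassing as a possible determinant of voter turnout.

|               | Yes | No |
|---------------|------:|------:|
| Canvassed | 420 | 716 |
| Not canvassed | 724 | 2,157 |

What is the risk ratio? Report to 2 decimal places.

Cells: a = 420, b = 716, c = 724, d = 2157.
Risk in exposed = 420/1136 = 0.36972; risk in unexposed = 724/2881 = 0.25130.
RR = 0.36972 / 0.25130 = 1.47121
The risk among the exposed is 1.47 times that among the unexposed.

1.47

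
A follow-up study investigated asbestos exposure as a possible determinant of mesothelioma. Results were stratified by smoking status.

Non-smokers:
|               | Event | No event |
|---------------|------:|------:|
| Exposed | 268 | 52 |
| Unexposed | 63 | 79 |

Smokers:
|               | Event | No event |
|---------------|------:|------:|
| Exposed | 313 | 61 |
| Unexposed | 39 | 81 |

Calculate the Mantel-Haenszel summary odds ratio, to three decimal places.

8.159

OR_MH = Σ(aᵢdᵢ/nᵢ) / Σ(bᵢcᵢ/nᵢ), where nᵢ is the stratum total.
Stratum 1 (Non-smokers): n = 462; a·d/n = 268·79/462 = 45.8268; b·c/n = 52·63/462 = 7.0909
Stratum 2 (Smokers): n = 494; a·d/n = 313·81/494 = 51.3219; b·c/n = 61·39/494 = 4.8158
OR_MH = (45.8268 + 51.3219) / (7.0909 + 4.8158) = 97.1487 / 11.9067 = 8.15916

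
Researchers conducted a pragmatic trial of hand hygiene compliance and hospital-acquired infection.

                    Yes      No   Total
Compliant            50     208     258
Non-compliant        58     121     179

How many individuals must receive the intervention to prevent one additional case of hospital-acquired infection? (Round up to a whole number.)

8

Risk in treated group = 50/258 = 0.19380; risk in control = 58/179 = 0.32402.
Absolute risk reduction = 0.32402 − 0.19380 = 0.13022
NNT = 1 / ARR = 1 / 0.13022 = 7.679 → round up → 8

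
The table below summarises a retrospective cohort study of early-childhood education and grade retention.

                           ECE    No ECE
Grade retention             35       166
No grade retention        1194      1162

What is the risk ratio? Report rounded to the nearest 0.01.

Reading the table with exposure as columns: a = 35 (ECE, case), b = 1194 (ECE, non-case), c = 166 (No ECE, case), d = 1162.
Risk in exposed = 35/1229 = 0.02848; risk in unexposed = 166/1328 = 0.12500.
RR = 0.02848 / 0.12500 = 0.22783
The risk is 77% lower among the exposed than among the unexposed.

0.23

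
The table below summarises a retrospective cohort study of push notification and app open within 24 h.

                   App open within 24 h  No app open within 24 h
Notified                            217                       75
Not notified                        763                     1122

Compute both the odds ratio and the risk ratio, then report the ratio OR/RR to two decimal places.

2.32

Cells: a = 217, b = 75, c = 763, d = 1122.
OR = (217·1122)/(75·763) = 243474/57225 = 4.25468
Risk in exposed = 217/292 = 0.74315; risk in unexposed = 763/1885 = 0.40477; RR = 1.83596
OR/RR = 4.25468 / 1.83596 = 2.31741
The outcome is not rare, so the OR lies further from 1 than the RR.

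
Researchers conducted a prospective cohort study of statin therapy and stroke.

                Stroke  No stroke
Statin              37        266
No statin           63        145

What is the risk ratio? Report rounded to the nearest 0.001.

0.403

Cells: a = 37, b = 266, c = 63, d = 145.
Risk in exposed = 37/303 = 0.12211; risk in unexposed = 63/208 = 0.30288.
RR = 0.12211 / 0.30288 = 0.40316
The risk is 60% lower among the exposed than among the unexposed.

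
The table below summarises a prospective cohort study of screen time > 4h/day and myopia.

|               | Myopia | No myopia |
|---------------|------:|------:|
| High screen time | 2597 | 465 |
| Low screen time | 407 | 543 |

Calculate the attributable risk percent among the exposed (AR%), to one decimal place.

Cells: a = 2597, b = 465, c = 407, d = 543.
Risk in exposed = 2597/3062 = 0.84814; risk in unexposed = 407/950 = 0.42842.
RR = 0.84814/0.42842 = 1.97968
AR% = (RR − 1)/RR × 100 = (1.97968 − 1)/1.97968 × 100 = 49.4869%

49.5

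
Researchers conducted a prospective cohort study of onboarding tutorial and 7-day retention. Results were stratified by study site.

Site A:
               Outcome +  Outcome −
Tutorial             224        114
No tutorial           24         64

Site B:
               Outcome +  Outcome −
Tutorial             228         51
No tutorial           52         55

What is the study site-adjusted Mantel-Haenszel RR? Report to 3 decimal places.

RR_MH = Σ(aᵢ·n₀ᵢ/nᵢ) / Σ(cᵢ·n₁ᵢ/nᵢ), with n₁ᵢ = aᵢ+bᵢ (exposed), n₀ᵢ = cᵢ+dᵢ (unexposed), nᵢ = n₁ᵢ+n₀ᵢ.
Stratum 1 (Site A): n₁ = 338, n₀ = 88, n = 426; a·n₀/n = 224·88/426 = 46.2723; c·n₁/n = 24·338/426 = 19.0423
Stratum 2 (Site B): n₁ = 279, n₀ = 107, n = 386; a·n₀/n = 228·107/386 = 63.2021; c·n₁/n = 52·279/386 = 37.5855
RR_MH = (46.2723 + 63.2021) / (19.0423 + 37.5855) = 109.4744 / 56.6277 = 1.93323

1.933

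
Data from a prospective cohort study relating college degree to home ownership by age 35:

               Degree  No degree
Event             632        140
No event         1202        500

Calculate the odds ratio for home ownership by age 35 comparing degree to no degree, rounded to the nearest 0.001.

1.878

Reading the table with exposure as columns: a = 632 (Degree, case), b = 1202 (Degree, non-case), c = 140 (No degree, case), d = 500.
OR = (a·d)/(b·c) = (632 × 500) / (1202 × 140) = 316000 / 168280 = 1.87782
The odds of home ownership by age 35 are about 1.88 times as high in the degree group.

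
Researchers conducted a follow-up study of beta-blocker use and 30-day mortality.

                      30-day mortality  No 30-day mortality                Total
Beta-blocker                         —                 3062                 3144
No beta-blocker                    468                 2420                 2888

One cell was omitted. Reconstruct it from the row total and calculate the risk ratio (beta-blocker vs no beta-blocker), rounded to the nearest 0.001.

0.161

The missing cell is in the exposed row: 3144 − 3062 = 82.
So a = 82, b = 3062, c = 468, d = 2420.
RR = [a/(a+b)] / [c/(c+d)] = (82/3144) / (468/2888) = 0.02608/0.16205 = 0.16095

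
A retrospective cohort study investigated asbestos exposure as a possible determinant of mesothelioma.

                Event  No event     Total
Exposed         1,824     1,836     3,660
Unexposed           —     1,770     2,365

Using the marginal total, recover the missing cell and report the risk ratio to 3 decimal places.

The missing cell is in the unexposed row: 2365 − 1770 = 595.
So a = 1824, b = 1836, c = 595, d = 1770.
RR = [a/(a+b)] / [c/(c+d)] = (1824/3660) / (595/2365) = 0.49836/0.25159 = 1.98088

1.981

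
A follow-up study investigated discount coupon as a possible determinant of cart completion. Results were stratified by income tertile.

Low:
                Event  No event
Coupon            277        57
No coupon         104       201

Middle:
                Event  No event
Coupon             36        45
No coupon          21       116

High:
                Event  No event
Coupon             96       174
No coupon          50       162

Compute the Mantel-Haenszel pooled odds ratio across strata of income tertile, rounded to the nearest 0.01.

4.38

OR_MH = Σ(aᵢdᵢ/nᵢ) / Σ(bᵢcᵢ/nᵢ), where nᵢ is the stratum total.
Stratum 1 (Low): n = 639; a·d/n = 277·201/639 = 87.1315; b·c/n = 57·104/639 = 9.2770
Stratum 2 (Middle): n = 218; a·d/n = 36·116/218 = 19.1560; b·c/n = 45·21/218 = 4.3349
Stratum 3 (High): n = 482; a·d/n = 96·162/482 = 32.2656; b·c/n = 174·50/482 = 18.0498
OR_MH = (87.1315 + 19.1560 + 32.2656) / (9.2770 + 4.3349 + 18.0498) = 138.5530 / 31.6617 = 4.37605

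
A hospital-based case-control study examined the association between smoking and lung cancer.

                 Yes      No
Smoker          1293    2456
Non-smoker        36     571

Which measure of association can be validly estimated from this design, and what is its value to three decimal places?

8.350

Cells: a = 1293, b = 2456, c = 36, d = 571.
This is a hospital-based case-control study: participants were sampled on outcome status, so risks in the source population cannot be estimated directly — relative risk is not valid here. The odds ratio is the appropriate measure.
OR = (a·d)/(b·c) = (1293 × 571) / (2456 × 36) = 738303 / 88416 = 8.35033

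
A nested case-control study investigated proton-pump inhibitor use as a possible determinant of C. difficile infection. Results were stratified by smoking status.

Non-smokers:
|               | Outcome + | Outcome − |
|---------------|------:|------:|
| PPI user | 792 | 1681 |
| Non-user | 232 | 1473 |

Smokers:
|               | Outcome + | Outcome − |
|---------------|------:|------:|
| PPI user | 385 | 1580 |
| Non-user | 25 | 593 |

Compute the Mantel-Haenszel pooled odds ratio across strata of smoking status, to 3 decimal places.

3.384

OR_MH = Σ(aᵢdᵢ/nᵢ) / Σ(bᵢcᵢ/nᵢ), where nᵢ is the stratum total.
Stratum 1 (Non-smokers): n = 4178; a·d/n = 792·1473/4178 = 279.2283; b·c/n = 1681·232/4178 = 93.3442
Stratum 2 (Smokers): n = 2583; a·d/n = 385·593/2583 = 88.3875; b·c/n = 1580·25/2583 = 15.2923
OR_MH = (279.2283 + 88.3875) / (93.3442 + 15.2923) = 367.6159 / 108.6365 = 3.38391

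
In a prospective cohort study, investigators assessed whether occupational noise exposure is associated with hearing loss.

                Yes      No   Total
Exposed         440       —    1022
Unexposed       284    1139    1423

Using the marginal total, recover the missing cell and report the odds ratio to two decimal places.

The missing cell is in the exposed row: 1022 − 440 = 582.
So a = 440, b = 582, c = 284, d = 1139.
OR = (a·d)/(b·c) = (440 × 1139) / (582 × 284) = 501160 / 165288 = 3.03204

3.03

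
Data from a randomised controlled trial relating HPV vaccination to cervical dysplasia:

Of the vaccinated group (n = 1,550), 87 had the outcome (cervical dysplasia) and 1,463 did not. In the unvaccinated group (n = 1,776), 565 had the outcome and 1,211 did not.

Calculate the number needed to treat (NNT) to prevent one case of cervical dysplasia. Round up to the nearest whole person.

4

Risk in treated group = 87/1550 = 0.05613; risk in control = 565/1776 = 0.31813.
Absolute risk reduction = 0.31813 − 0.05613 = 0.26200
NNT = 1 / ARR = 1 / 0.26200 = 3.817 → round up → 4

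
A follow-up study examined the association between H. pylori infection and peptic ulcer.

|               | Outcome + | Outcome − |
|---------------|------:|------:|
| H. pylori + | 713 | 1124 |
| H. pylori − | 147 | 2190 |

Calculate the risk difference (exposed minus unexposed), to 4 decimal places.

0.3252

Cells: a = 713, b = 1124, c = 147, d = 2190.
Risk in exposed = 713/1837 = 0.388133; risk in unexposed = 147/2337 = 0.062901.
Risk difference = 0.388133 − 0.062901 = 0.325232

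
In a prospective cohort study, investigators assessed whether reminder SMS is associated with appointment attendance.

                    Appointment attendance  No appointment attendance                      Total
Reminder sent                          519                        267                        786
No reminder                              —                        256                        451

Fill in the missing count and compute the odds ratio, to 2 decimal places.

The missing cell is in the unexposed row: 451 − 256 = 195.
So a = 519, b = 267, c = 195, d = 256.
OR = (a·d)/(b·c) = (519 × 256) / (267 × 195) = 132864 / 52065 = 2.55189

2.55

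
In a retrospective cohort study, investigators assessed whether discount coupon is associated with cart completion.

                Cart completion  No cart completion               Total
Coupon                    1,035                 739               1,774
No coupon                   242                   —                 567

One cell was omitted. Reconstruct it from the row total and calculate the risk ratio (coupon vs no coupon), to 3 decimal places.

1.367

The missing cell is in the unexposed row: 567 − 242 = 325.
So a = 1035, b = 739, c = 242, d = 325.
RR = [a/(a+b)] / [c/(c+d)] = (1035/1774) / (242/567) = 0.58343/0.42681 = 1.36696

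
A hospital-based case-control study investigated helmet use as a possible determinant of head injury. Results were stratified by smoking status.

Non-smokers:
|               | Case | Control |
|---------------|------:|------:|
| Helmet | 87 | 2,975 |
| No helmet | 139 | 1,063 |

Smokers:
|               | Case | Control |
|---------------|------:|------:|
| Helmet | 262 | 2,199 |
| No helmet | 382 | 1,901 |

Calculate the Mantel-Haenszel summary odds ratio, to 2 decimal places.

OR_MH = Σ(aᵢdᵢ/nᵢ) / Σ(bᵢcᵢ/nᵢ), where nᵢ is the stratum total.
Stratum 1 (Non-smokers): n = 4264; a·d/n = 87·1063/4264 = 21.6888; b·c/n = 2975·139/4264 = 96.9805
Stratum 2 (Smokers): n = 4744; a·d/n = 262·1901/4744 = 104.9878; b·c/n = 2199·382/4744 = 177.0696
OR_MH = (21.6888 + 104.9878) / (96.9805 + 177.0696) = 126.6766 / 274.0501 = 0.46224

0.46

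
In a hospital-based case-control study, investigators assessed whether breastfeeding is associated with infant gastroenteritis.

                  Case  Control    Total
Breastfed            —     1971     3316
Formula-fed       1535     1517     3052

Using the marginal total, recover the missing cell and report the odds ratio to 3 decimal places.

The missing cell is in the exposed row: 3316 − 1971 = 1345.
So a = 1345, b = 1971, c = 1535, d = 1517.
OR = (a·d)/(b·c) = (1345 × 1517) / (1971 × 1535) = 2040365 / 3025485 = 0.67439

0.674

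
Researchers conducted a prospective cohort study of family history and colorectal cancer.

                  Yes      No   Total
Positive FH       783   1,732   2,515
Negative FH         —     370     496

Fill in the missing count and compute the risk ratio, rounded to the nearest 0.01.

The missing cell is in the unexposed row: 496 − 370 = 126.
So a = 783, b = 1732, c = 126, d = 370.
RR = [a/(a+b)] / [c/(c+d)] = (783/2515) / (126/496) = 0.31133/0.25403 = 1.22556

1.23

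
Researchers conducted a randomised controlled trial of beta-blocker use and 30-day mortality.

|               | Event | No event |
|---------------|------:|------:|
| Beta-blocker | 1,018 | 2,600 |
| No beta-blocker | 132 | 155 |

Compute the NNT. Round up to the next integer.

Risk in treated group = 1018/3618 = 0.28137; risk in control = 132/287 = 0.45993.
Absolute risk reduction = 0.45993 − 0.28137 = 0.17856
NNT = 1 / ARR = 1 / 0.17856 = 5.600 → round up → 6

6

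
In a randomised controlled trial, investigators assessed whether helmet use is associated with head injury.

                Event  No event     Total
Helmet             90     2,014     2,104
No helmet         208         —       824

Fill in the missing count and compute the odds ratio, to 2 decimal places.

0.13

The missing cell is in the unexposed row: 824 − 208 = 616.
So a = 90, b = 2014, c = 208, d = 616.
OR = (a·d)/(b·c) = (90 × 616) / (2014 × 208) = 55440 / 418912 = 0.13234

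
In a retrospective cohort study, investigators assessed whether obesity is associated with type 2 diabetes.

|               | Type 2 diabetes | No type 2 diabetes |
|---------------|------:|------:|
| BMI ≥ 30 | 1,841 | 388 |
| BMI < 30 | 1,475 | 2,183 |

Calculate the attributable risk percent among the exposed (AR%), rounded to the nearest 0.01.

Cells: a = 1841, b = 388, c = 1475, d = 2183.
Risk in exposed = 1841/2229 = 0.82593; risk in unexposed = 1475/3658 = 0.40323.
RR = 0.82593/0.40323 = 2.04831
AR% = (RR − 1)/RR × 100 = (2.04831 − 1)/2.04831 × 100 = 51.1792%

51.18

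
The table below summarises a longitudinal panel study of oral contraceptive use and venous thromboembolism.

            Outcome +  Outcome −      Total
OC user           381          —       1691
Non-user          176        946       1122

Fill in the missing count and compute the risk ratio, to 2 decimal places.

The missing cell is in the exposed row: 1691 − 381 = 1310.
So a = 381, b = 1310, c = 176, d = 946.
RR = [a/(a+b)] / [c/(c+d)] = (381/1691) / (176/1122) = 0.22531/0.15686 = 1.43635

1.44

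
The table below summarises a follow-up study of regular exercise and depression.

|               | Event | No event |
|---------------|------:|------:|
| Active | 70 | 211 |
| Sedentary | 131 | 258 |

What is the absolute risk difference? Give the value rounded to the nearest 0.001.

-0.088

Cells: a = 70, b = 211, c = 131, d = 258.
Risk in exposed = 70/281 = 0.249110; risk in unexposed = 131/389 = 0.336761.
Risk difference = 0.249110 − 0.336761 = -0.087651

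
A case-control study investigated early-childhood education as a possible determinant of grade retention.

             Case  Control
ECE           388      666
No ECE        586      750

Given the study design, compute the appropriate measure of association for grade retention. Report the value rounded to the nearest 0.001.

0.746

Cells: a = 388, b = 666, c = 586, d = 750.
This is a case-control study: participants were sampled on outcome status, so risks in the source population cannot be estimated directly — relative risk is not valid here. The odds ratio is the appropriate measure.
OR = (a·d)/(b·c) = (388 × 750) / (666 × 586) = 291000 / 390276 = 0.74563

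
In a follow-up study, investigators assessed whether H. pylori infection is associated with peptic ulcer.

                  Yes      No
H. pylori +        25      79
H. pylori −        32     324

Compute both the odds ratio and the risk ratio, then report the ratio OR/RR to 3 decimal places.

Cells: a = 25, b = 79, c = 32, d = 324.
OR = (25·324)/(79·32) = 8100/2528 = 3.20411
Risk in exposed = 25/104 = 0.24038; risk in unexposed = 32/356 = 0.08989; RR = 2.67428
OR/RR = 3.20411 / 2.67428 = 1.19812
The outcome is not rare, so the OR lies further from 1 than the RR.

1.198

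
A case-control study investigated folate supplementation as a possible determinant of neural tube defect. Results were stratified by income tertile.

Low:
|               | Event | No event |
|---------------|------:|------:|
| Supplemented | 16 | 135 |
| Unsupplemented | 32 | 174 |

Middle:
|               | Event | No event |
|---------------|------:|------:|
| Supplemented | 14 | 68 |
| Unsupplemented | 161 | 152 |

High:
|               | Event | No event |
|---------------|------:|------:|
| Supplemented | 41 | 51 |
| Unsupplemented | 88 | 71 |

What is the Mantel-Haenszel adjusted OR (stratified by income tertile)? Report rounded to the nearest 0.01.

OR_MH = Σ(aᵢdᵢ/nᵢ) / Σ(bᵢcᵢ/nᵢ), where nᵢ is the stratum total.
Stratum 1 (Low): n = 357; a·d/n = 16·174/357 = 7.7983; b·c/n = 135·32/357 = 12.1008
Stratum 2 (Middle): n = 395; a·d/n = 14·152/395 = 5.3873; b·c/n = 68·161/395 = 27.7165
Stratum 3 (High): n = 251; a·d/n = 41·71/251 = 11.5976; b·c/n = 51·88/251 = 17.8805
OR_MH = (7.7983 + 5.3873 + 11.5976) / (12.1008 + 27.7165 + 17.8805) = 24.7833 / 57.6978 = 0.42954

0.43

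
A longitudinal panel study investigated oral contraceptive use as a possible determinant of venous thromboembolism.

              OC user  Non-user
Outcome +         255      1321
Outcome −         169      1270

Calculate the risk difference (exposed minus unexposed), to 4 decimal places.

Reading the table with exposure as columns: a = 255 (OC user, case), b = 169 (OC user, non-case), c = 1321 (Non-user, case), d = 1270.
Risk in exposed = 255/424 = 0.601415; risk in unexposed = 1321/2591 = 0.509842.
Risk difference = 0.601415 − 0.509842 = 0.091573

0.0916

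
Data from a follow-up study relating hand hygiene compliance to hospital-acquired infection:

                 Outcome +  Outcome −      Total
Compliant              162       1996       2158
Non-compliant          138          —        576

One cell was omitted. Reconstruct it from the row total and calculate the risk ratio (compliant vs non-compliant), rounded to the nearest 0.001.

The missing cell is in the unexposed row: 576 − 138 = 438.
So a = 162, b = 1996, c = 138, d = 438.
RR = [a/(a+b)] / [c/(c+d)] = (162/2158) / (138/576) = 0.07507/0.23958 = 0.31333

0.313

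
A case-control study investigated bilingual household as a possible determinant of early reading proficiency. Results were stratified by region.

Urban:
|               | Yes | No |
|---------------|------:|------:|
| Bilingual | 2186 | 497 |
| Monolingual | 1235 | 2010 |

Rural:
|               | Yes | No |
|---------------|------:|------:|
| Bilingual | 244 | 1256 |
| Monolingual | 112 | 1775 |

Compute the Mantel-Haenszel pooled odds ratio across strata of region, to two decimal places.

OR_MH = Σ(aᵢdᵢ/nᵢ) / Σ(bᵢcᵢ/nᵢ), where nᵢ is the stratum total.
Stratum 1 (Urban): n = 5928; a·d/n = 2186·2010/5928 = 741.2045; b·c/n = 497·1235/5928 = 103.5417
Stratum 2 (Rural): n = 3387; a·d/n = 244·1775/3387 = 127.8713; b·c/n = 1256·112/3387 = 41.5329
OR_MH = (741.2045 + 127.8713) / (103.5417 + 41.5329) = 869.0757 / 145.0746 = 5.99054

5.99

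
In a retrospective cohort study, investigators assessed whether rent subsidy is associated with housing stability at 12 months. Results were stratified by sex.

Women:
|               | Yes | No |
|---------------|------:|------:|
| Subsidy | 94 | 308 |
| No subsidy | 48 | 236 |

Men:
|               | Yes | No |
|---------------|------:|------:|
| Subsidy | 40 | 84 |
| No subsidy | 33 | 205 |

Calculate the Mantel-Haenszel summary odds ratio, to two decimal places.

1.88

OR_MH = Σ(aᵢdᵢ/nᵢ) / Σ(bᵢcᵢ/nᵢ), where nᵢ is the stratum total.
Stratum 1 (Women): n = 686; a·d/n = 94·236/686 = 32.3382; b·c/n = 308·48/686 = 21.5510
Stratum 2 (Men): n = 362; a·d/n = 40·205/362 = 22.6519; b·c/n = 84·33/362 = 7.6575
OR_MH = (32.3382 + 22.6519) / (21.5510 + 7.6575) = 54.9901 / 29.2085 = 1.88268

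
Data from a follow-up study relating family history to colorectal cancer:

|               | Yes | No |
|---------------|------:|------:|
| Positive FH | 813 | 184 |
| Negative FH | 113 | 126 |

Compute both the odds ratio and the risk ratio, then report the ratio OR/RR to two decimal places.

Cells: a = 813, b = 184, c = 113, d = 126.
OR = (813·126)/(184·113) = 102438/20792 = 4.92680
Risk in exposed = 813/997 = 0.81545; risk in unexposed = 113/239 = 0.47280; RR = 1.72471
OR/RR = 4.92680 / 1.72471 = 2.85660
The outcome is not rare, so the OR lies further from 1 than the RR.

2.86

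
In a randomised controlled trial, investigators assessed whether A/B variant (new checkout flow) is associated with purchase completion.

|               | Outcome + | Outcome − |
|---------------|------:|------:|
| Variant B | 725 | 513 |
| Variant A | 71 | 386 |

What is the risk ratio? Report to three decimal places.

Cells: a = 725, b = 513, c = 71, d = 386.
Risk in exposed = 725/1238 = 0.58562; risk in unexposed = 71/457 = 0.15536.
RR = 0.58562 / 0.15536 = 3.76943
The risk among the exposed is 3.77 times that among the unexposed.

3.769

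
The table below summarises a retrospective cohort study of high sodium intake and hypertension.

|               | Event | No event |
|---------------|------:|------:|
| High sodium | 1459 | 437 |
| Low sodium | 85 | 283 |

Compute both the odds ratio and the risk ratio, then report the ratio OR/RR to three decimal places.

3.337

Cells: a = 1459, b = 437, c = 85, d = 283.
OR = (1459·283)/(437·85) = 412897/37145 = 11.11582
Risk in exposed = 1459/1896 = 0.76951; risk in unexposed = 85/368 = 0.23098; RR = 3.33155
OR/RR = 11.11582 / 3.33155 = 3.33653
The outcome is not rare, so the OR lies further from 1 than the RR.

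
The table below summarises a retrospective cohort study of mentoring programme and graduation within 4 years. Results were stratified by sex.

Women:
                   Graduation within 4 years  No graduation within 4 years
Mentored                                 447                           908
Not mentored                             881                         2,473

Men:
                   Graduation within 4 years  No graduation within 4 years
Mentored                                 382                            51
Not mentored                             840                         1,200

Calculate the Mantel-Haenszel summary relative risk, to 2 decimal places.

RR_MH = Σ(aᵢ·n₀ᵢ/nᵢ) / Σ(cᵢ·n₁ᵢ/nᵢ), with n₁ᵢ = aᵢ+bᵢ (exposed), n₀ᵢ = cᵢ+dᵢ (unexposed), nᵢ = n₁ᵢ+n₀ᵢ.
Stratum 1 (Women): n₁ = 1355, n₀ = 3354, n = 4709; a·n₀/n = 447·3354/4709 = 318.3772; c·n₁/n = 881·1355/4709 = 253.5050
Stratum 2 (Men): n₁ = 433, n₀ = 2040, n = 2473; a·n₀/n = 382·2040/2473 = 315.1152; c·n₁/n = 840·433/2473 = 147.0764
RR_MH = (318.3772 + 315.1152) / (253.5050 + 147.0764) = 633.4924 / 400.5814 = 1.58143

1.58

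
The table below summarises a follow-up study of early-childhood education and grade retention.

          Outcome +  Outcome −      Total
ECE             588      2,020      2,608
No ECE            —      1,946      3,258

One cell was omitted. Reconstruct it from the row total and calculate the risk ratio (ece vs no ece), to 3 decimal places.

The missing cell is in the unexposed row: 3258 − 1946 = 1312.
So a = 588, b = 2020, c = 1312, d = 1946.
RR = [a/(a+b)] / [c/(c+d)] = (588/2608) / (1312/3258) = 0.22546/0.40270 = 0.55987

0.560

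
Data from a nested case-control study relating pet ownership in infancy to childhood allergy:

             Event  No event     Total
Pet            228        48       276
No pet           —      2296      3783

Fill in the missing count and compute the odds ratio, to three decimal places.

The missing cell is in the unexposed row: 3783 − 2296 = 1487.
So a = 228, b = 48, c = 1487, d = 2296.
OR = (a·d)/(b·c) = (228 × 2296) / (48 × 1487) = 523488 / 71376 = 7.33423

7.334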